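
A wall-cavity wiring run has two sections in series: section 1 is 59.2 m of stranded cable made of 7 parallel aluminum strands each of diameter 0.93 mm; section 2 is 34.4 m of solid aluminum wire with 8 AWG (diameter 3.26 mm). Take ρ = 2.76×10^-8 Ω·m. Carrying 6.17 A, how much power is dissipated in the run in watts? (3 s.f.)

Section 1: A_strand = π(4.6500e-04)² = 6.793e-07 m²; R₁ = ρL/(N·A_s) = (2.76×10^-8)(59.2)/(7×6.793e-07) = 0.3436 Ω
Section 2: A = π(3.26/2 mm)² = π(1.6300e-03 m)² = 8.347e-06 m²
R₂ = (2.76×10^-8)(34.4)/(8.347e-06) = 0.1137 Ω
R = R₁ + R₂ = 0.4574 Ω
P = I²R = (6.17)² × 0.4574 = 17.4 W

17.4 W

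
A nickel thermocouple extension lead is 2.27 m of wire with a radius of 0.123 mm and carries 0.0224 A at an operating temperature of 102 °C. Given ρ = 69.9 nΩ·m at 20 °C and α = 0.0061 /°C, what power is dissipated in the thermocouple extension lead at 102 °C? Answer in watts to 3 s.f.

0.00251 W

ρ = 69.9 nΩ·m = 6.99×10^-8 Ω·m
A = πr² = π(1.2300e-04 m)² = 4.753e-08 m²
R₍20₎ = ρL/A = (6.99×10^-8)(2.27)/(4.753e-08) = 3.338 Ω
R₍102₎ = R₍20₎(1 + αΔT) = 3.338 × (1 + 0.0061×82) = 5.008 Ω
P = I²R = (0.0224)² × 5.008 = 0.00251 W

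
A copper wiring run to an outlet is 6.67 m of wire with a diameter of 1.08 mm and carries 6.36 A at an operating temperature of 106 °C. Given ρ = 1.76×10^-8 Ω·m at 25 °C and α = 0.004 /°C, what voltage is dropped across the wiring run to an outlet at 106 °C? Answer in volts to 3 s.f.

1.08 V

A = π(d/2)² = π(5.4000e-04 m)² = 9.161e-07 m²
R₍25₎ = ρL/A = (1.76×10^-8)(6.67)/(9.161e-07) = 0.1281 Ω
R₍106₎ = R₍25₎(1 + αΔT) = 0.1281 × (1 + 0.004×81) = 0.1697 Ω
V = IR = 6.36 × 0.1697 = 1.08 V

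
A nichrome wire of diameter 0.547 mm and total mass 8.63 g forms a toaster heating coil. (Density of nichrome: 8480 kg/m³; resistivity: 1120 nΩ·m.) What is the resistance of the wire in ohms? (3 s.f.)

20.6 Ω

ρ = 1120 nΩ·m = 1.12×10^-6 Ω·m
A = π(d/2)² = π(2.7350e-04 m)² = 2.3500e-07 m²
L = m/(density·A) = 0.00863/(8480×2.3500e-07) = 4.331 m
R = ρL/A = (1.12×10^-6)(4.331)/(2.3500e-07) = 20.6 Ω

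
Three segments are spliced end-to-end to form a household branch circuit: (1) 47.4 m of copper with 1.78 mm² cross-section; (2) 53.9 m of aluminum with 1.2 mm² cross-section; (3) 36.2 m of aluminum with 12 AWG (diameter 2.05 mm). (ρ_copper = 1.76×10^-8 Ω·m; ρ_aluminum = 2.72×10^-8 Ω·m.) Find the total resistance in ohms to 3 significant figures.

1.99 Ω

Seg 1: A = 1.78 mm² = 1.780e-06 m²
R_1 = (1.76×10^-8)(47.4)/(1.780e-06) = 0.4687 Ω
Seg 2: A = 1.2 mm² = 1.200e-06 m²
R_2 = (2.72×10^-8)(53.9)/(1.200e-06) = 1.222 Ω
Seg 3: A = π(2.05/2 mm)² = π(1.0250e-03 m)² = 3.301e-06 m²
R_3 = (2.72×10^-8)(36.2)/(3.301e-06) = 0.2983 Ω
R_total = R_1 + R_2 + R_3 = 1.99 Ω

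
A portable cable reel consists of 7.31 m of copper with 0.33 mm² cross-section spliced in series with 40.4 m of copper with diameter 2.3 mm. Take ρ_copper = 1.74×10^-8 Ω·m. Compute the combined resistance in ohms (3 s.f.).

0.555 Ω

Segment 1: A = 0.33 mm² = 3.300e-07 m²
R₁ = ρL/A = (1.74×10^-8)(7.31)/(3.300e-07) = 0.3854 Ω
Segment 2: A = π(d/2)² = π(1.1500e-03 m)² = 4.155e-06 m²
R₂ = (1.74×10^-8)(40.4)/(4.155e-06) = 0.1692 Ω
R = R₁ + R₂ = 0.555 Ω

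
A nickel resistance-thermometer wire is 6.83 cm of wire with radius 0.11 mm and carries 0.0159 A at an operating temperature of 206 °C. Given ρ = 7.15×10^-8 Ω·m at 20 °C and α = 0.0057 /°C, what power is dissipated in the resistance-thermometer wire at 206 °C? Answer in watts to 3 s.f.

6.69×10^-5 W

A = πr² = π(1.1000e-04 m)² = 3.801e-08 m²
R₍20₎ = ρL/A = (7.15×10^-8)(0.0683)/(3.801e-08) = 0.1285 Ω
R₍206₎ = R₍20₎(1 + αΔT) = 0.1285 × (1 + 0.0057×186) = 0.2647 Ω
P = I²R = (0.0159)² × 0.2647 = 6.69×10^-5 W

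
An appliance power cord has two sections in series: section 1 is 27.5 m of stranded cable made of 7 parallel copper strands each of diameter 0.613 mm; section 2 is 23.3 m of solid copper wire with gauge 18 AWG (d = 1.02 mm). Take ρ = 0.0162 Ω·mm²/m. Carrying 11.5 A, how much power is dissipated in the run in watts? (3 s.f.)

89.6 W

ρ = 0.0162 Ω·mm²/m = 1.62×10^-8 Ω·m
Section 1: A_strand = π(3.0650e-04)² = 2.951e-07 m²; R₁ = ρL/(N·A_s) = (1.62×10^-8)(27.5)/(7×2.951e-07) = 0.2156 Ω
Section 2: A = π(1.02/2 mm)² = π(5.1000e-04 m)² = 8.171e-07 m²
R₂ = (1.62×10^-8)(23.3)/(8.171e-07) = 0.4619 Ω
R = R₁ + R₂ = 0.6776 Ω
P = I²R = (11.5)² × 0.6776 = 89.6 W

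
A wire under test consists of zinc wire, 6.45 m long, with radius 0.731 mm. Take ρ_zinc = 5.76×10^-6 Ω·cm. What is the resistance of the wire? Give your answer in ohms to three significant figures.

0.221 Ω

ρ = 5.76×10^-6 Ω·cm = 5.76×10^-8 Ω·m
A = πr² = π(7.3100e-04 m)² = 1.679e-06 m²
R = ρL/A = (5.76×10^-8)(6.45 m)/(1.679e-06 m²) = 0.221 Ω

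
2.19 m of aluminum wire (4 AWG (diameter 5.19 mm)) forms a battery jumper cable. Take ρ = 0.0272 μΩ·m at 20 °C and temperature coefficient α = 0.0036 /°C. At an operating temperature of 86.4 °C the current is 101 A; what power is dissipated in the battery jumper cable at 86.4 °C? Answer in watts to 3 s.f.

35.6 W

ρ = 0.0272 μΩ·m = 2.72×10^-8 Ω·m
A = π(5.19/2 mm)² = π(2.5950e-03 m)² = 2.116e-05 m²
R₍20₎ = ρL/A = (2.72×10^-8)(2.19)/(2.116e-05) = 0.002816 Ω
R₍86.4₎ = R₍20₎(1 + αΔT) = 0.002816 × (1 + 0.0036×66.4) = 0.003489 Ω
P = I²R = (101)² × 0.003489 = 35.6 W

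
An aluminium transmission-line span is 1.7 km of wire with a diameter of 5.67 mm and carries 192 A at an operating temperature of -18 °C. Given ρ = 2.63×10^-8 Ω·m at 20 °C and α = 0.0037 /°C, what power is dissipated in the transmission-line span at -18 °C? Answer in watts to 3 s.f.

A = π(d/2)² = π(2.8350e-03 m)² = 2.525e-05 m²
R₍20₎ = ρL/A = (2.63×10^-8)(1700)/(2.525e-05) = 1.771 Ω
R₍-18₎ = R₍20₎(1 + αΔT) = 1.771 × (1 + 0.0037×-38) = 1.522 Ω
P = I²R = (192)² × 1.522 = 56100 W

56100 W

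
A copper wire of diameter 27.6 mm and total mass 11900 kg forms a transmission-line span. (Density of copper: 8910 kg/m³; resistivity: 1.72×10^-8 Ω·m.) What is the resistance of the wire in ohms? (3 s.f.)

0.0642 Ω

A = π(d/2)² = π(1.3800e-02 m)² = 5.9828e-04 m²
L = m/(density·A) = 11900/(8910×5.9828e-04) = 2232 m
R = ρL/A = (1.72×10^-8)(2232)/(5.9828e-04) = 0.0642 Ω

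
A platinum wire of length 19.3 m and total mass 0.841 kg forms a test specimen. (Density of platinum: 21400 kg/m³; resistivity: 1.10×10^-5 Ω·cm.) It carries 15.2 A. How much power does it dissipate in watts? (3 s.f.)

ρ = 1.10×10^-5 Ω·cm = 1.10×10^-7 Ω·m
A = m/(density·L) = 0.841/(21400×19.3) = 2.0362e-06 m²
R = ρL/A = (1.10×10^-7)(19.3)/(2.0362e-06) = 1.043 Ω
P = I²R = (15.2)² × 1.043 = 241 W

241 W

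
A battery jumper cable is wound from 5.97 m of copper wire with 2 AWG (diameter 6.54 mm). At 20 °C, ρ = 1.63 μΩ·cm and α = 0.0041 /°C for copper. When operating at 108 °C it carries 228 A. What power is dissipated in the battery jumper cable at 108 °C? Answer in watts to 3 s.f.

ρ = 1.63 μΩ·cm = 1.63×10^-8 Ω·m
A = π(6.54/2 mm)² = π(3.2700e-03 m)² = 3.359e-05 m²
R₍20₎ = ρL/A = (1.63×10^-8)(5.97)/(3.359e-05) = 0.002897 Ω
R₍108₎ = R₍20₎(1 + αΔT) = 0.002897 × (1 + 0.0041×88) = 0.003942 Ω
P = I²R = (228)² × 0.003942 = 205 W

205 W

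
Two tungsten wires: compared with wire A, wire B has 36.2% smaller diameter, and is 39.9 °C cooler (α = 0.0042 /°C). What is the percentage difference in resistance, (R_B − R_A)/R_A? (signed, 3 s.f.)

R ∝ ρL/d² with ρ ∝ (1+αΔT), so R_B/R_A = (1 − 36.2/100)⁻² × (1 − 0.0042×39.9)
= 2.457 × 0.8324 = 2.045
(R_B − R_A)/R_A = 2.045 − 1 = 105%

105%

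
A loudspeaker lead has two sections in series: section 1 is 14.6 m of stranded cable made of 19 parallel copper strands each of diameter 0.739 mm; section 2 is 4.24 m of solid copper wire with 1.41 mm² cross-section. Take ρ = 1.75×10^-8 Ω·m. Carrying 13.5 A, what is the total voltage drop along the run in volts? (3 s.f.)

Section 1: A_strand = π(3.6950e-04)² = 4.289e-07 m²; R₁ = ρL/(N·A_s) = (1.75×10^-8)(14.6)/(19×4.289e-07) = 0.03135 Ω
Section 2: A = 1.41 mm² = 1.410e-06 m²
R₂ = (1.75×10^-8)(4.24)/(1.410e-06) = 0.05262 Ω
R = R₁ + R₂ = 0.08398 Ω
V = IR = 13.5 × 0.08398 = 1.13 V

1.13 V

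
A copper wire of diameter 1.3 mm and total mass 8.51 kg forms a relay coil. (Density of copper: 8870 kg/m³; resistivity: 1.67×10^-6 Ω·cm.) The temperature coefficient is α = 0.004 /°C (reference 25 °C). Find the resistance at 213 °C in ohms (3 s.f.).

15.9 Ω

ρ = 1.67×10^-6 Ω·cm = 1.67×10^-8 Ω·m
A = π(d/2)² = π(6.5000e-04 m)² = 1.3273e-06 m²
L = m/(density·A) = 8.51/(8870×1.3273e-06) = 722.8 m
R = ρL/A = (1.67×10^-8)(722.8)/(1.3273e-06) = 9.094 Ω
R(213 °C) = 9.094 × (1 + 0.004×188) = 15.9 Ω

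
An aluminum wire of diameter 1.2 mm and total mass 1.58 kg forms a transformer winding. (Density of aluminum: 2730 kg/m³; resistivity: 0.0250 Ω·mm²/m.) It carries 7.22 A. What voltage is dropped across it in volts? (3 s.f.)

ρ = 0.0250 Ω·mm²/m = 2.50×10^-8 Ω·m
A = π(d/2)² = π(6.0000e-04 m)² = 1.1310e-06 m²
L = m/(density·A) = 1.58/(2730×1.1310e-06) = 511.7 m
R = ρL/A = (2.50×10^-8)(511.7)/(1.1310e-06) = 11.31 Ω
V = IR = 7.22 × 11.31 = 81.7 V

81.7 V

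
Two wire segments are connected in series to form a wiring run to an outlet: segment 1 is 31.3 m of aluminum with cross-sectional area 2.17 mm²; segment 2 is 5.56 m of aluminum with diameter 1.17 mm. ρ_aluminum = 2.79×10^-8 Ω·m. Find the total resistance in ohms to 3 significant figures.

Segment 1: A = 2.17 mm² = 2.170e-06 m²
R₁ = ρL/A = (2.79×10^-8)(31.3)/(2.170e-06) = 0.4024 Ω
Segment 2: A = π(d/2)² = π(5.8500e-04 m)² = 1.075e-06 m²
R₂ = (2.79×10^-8)(5.56)/(1.075e-06) = 0.1443 Ω
R = R₁ + R₂ = 0.547 Ω

0.547 Ω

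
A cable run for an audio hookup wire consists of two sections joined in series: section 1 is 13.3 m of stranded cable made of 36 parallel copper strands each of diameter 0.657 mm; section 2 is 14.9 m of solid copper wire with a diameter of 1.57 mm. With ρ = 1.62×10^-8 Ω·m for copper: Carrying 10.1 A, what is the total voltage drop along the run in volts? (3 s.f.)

1.44 V

Section 1: A_strand = π(3.2850e-04)² = 3.390e-07 m²; R₁ = ρL/(N·A_s) = (1.62×10^-8)(13.3)/(36×3.390e-07) = 0.01765 Ω
Section 2: A = π(d/2)² = π(7.8500e-04 m)² = 1.936e-06 m²
R₂ = (1.62×10^-8)(14.9)/(1.936e-06) = 0.1247 Ω
R = R₁ + R₂ = 0.1423 Ω
V = IR = 10.1 × 0.1423 = 1.44 V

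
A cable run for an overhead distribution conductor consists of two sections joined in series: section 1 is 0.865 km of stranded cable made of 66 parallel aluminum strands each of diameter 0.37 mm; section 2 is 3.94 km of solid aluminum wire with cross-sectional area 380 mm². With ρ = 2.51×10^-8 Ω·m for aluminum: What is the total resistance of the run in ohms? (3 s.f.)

Section 1: A_strand = π(1.8500e-04)² = 1.075e-07 m²; R₁ = ρL/(N·A_s) = (2.51×10^-8)(865)/(66×1.075e-07) = 3.06 Ω
Section 2: A = 380 mm² = 3.800e-04 m²
R₂ = (2.51×10^-8)(3940)/(3.800e-04) = 0.2602 Ω
R = R₁ + R₂ = 3.32 Ω

3.32 Ω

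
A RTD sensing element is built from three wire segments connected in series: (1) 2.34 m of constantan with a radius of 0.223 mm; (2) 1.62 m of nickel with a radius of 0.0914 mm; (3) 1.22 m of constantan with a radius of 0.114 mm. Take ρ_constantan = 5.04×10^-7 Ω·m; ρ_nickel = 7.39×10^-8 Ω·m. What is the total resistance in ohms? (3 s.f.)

Seg 1: A = πr² = π(2.2300e-04 m)² = 1.562e-07 m²
R_1 = (5.04×10^-7)(2.34)/(1.562e-07) = 7.549 Ω
Seg 2: A = πr² = π(9.1400e-05 m)² = 2.624e-08 m²
R_2 = (7.39×10^-8)(1.62)/(2.624e-08) = 4.562 Ω
Seg 3: A = πr² = π(1.1400e-04 m)² = 4.083e-08 m²
R_3 = (5.04×10^-7)(1.22)/(4.083e-08) = 15.06 Ω
R_total = R_1 + R_2 + R_3 = 27.2 Ω

27.2 Ω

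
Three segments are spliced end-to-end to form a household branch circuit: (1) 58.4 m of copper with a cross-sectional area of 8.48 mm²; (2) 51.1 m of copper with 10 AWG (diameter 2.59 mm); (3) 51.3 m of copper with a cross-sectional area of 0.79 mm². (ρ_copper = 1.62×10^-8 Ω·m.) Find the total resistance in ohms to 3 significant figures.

Seg 1: A = 8.48 mm² = 8.480e-06 m²
R_1 = (1.62×10^-8)(58.4)/(8.480e-06) = 0.1116 Ω
Seg 2: A = π(2.59/2 mm)² = π(1.2950e-03 m)² = 5.269e-06 m²
R_2 = (1.62×10^-8)(51.1)/(5.269e-06) = 0.1571 Ω
Seg 3: A = 0.79 mm² = 7.900e-07 m²
R_3 = (1.62×10^-8)(51.3)/(7.900e-07) = 1.052 Ω
R_total = R_1 + R_2 + R_3 = 1.32 Ω

1.32 Ω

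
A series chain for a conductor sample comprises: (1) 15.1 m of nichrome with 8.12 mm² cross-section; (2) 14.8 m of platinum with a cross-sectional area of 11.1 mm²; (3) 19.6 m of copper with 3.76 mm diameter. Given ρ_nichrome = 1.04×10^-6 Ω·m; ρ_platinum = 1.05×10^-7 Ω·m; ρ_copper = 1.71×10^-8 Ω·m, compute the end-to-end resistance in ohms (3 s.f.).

Seg 1: A = 8.12 mm² = 8.120e-06 m²
R_1 = (1.04×10^-6)(15.1)/(8.120e-06) = 1.934 Ω
Seg 2: A = 11.1 mm² = 1.110e-05 m²
R_2 = (1.05×10^-7)(14.8)/(1.110e-05) = 0.14 Ω
Seg 3: A = π(d/2)² = π(1.8800e-03 m)² = 1.110e-05 m²
R_3 = (1.71×10^-8)(19.6)/(1.110e-05) = 0.03018 Ω
R_total = R_1 + R_2 + R_3 = 2.10 Ω

2.10 Ω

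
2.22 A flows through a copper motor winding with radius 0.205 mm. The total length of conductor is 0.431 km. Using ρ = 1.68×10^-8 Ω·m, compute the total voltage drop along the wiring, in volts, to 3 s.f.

A = πr² = π(2.0500e-04 m)² = 1.320e-07 m²
R = ρL/A = (1.68×10^-8)(431)/(1.320e-07) = 54.84 Ω
V = IR = 2.22 × 54.84 = 122 V

122 V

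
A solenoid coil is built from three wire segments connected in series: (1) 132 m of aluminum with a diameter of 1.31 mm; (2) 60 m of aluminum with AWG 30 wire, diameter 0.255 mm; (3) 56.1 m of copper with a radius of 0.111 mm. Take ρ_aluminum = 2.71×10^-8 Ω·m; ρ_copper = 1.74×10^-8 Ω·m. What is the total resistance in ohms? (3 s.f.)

59.7 Ω

Seg 1: A = π(d/2)² = π(6.5500e-04 m)² = 1.348e-06 m²
R_1 = (2.71×10^-8)(132)/(1.348e-06) = 2.654 Ω
Seg 2: A = π(0.255/2 mm)² = π(1.2750e-04 m)² = 5.107e-08 m²
R_2 = (2.71×10^-8)(60)/(5.107e-08) = 31.84 Ω
Seg 3: A = πr² = π(1.1100e-04 m)² = 3.871e-08 m²
R_3 = (1.74×10^-8)(56.1)/(3.871e-08) = 25.22 Ω
R_total = R_1 + R_2 + R_3 = 59.7 Ω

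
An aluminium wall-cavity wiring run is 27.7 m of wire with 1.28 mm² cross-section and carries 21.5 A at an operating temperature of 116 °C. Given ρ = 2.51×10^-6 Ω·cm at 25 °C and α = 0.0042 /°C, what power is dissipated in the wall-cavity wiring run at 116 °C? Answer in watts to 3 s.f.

ρ = 2.51×10^-6 Ω·cm = 2.51×10^-8 Ω·m
A = 1.28 mm² = 1.280e-06 m²
R₍25₎ = ρL/A = (2.51×10^-8)(27.7)/(1.280e-06) = 0.5432 Ω
R₍116₎ = R₍25₎(1 + αΔT) = 0.5432 × (1 + 0.0042×91) = 0.7508 Ω
P = I²R = (21.5)² × 0.7508 = 347 W

347 W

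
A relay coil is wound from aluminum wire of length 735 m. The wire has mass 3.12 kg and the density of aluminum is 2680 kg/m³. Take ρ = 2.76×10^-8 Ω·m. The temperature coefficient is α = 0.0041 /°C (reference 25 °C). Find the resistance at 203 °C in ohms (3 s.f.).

22.2 Ω

A = m/(density·L) = 3.12/(2680×735) = 1.5839e-06 m²
R = ρL/A = (2.76×10^-8)(735)/(1.5839e-06) = 12.81 Ω
R(203 °C) = 12.81 × (1 + 0.0041×178) = 22.2 Ω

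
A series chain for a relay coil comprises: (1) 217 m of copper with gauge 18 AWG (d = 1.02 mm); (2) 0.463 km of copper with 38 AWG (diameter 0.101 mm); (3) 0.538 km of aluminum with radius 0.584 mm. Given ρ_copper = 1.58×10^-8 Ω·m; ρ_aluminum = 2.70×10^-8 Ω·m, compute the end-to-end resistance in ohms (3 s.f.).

Seg 1: A = π(1.02/2 mm)² = π(5.1000e-04 m)² = 8.171e-07 m²
R_1 = (1.58×10^-8)(217)/(8.171e-07) = 4.196 Ω
Seg 2: A = π(0.101/2 mm)² = π(5.0500e-05 m)² = 8.012e-09 m²
R_2 = (1.58×10^-8)(463)/(8.012e-09) = 913.1 Ω
Seg 3: A = πr² = π(5.8400e-04 m)² = 1.071e-06 m²
R_3 = (2.70×10^-8)(538)/(1.071e-06) = 13.56 Ω
R_total = R_1 + R_2 + R_3 = 931 Ω

931 Ω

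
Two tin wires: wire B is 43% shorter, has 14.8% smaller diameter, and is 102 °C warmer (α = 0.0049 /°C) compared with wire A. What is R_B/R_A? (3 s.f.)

R ∝ ρL/d² with ρ ∝ (1+αΔT), so R_B/R_A = (1 − 43/100) × (1 − 14.8/100)⁻² × (1 + 0.0049×102)
= 0.57 × 1.378 × 1.5 = 1.18

1.18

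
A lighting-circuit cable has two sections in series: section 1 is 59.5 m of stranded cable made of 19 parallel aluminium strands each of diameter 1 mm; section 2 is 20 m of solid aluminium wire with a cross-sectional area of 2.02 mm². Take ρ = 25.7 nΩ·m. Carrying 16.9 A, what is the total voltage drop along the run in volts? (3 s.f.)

6.03 V

ρ = 25.7 nΩ·m = 2.57×10^-8 Ω·m
Section 1: A_strand = π(5.0000e-04)² = 7.854e-07 m²; R₁ = ρL/(N·A_s) = (2.57×10^-8)(59.5)/(19×7.854e-07) = 0.1025 Ω
Section 2: A = 2.02 mm² = 2.020e-06 m²
R₂ = (2.57×10^-8)(20)/(2.020e-06) = 0.2545 Ω
R = R₁ + R₂ = 0.3569 Ω
V = IR = 16.9 × 0.3569 = 6.03 V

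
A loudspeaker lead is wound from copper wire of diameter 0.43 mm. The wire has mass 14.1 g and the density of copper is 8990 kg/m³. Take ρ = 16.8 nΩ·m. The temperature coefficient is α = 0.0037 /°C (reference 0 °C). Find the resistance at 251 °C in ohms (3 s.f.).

2.41 Ω

ρ = 16.8 nΩ·m = 1.68×10^-8 Ω·m
A = π(d/2)² = π(2.1500e-04 m)² = 1.4522e-07 m²
L = m/(density·A) = 0.0141/(8990×1.4522e-07) = 10.8 m
R = ρL/A = (1.68×10^-8)(10.8)/(1.4522e-07) = 1.249 Ω
R(251 °C) = 1.249 × (1 + 0.0037×251) = 2.41 Ω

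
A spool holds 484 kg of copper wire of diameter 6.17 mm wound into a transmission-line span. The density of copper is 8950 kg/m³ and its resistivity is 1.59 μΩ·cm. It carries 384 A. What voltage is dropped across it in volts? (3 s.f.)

ρ = 1.59 μΩ·cm = 1.59×10^-8 Ω·m
A = π(d/2)² = π(3.0850e-03 m)² = 2.9899e-05 m²
L = m/(density·A) = 484/(8950×2.9899e-05) = 1809 m
R = ρL/A = (1.59×10^-8)(1809)/(2.9899e-05) = 0.9618 Ω
V = IR = 384 × 0.9618 = 369 V

369 V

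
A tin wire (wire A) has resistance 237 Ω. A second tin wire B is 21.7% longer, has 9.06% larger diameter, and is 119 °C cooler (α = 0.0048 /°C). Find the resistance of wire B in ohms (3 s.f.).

104 Ω

R ∝ ρL/d² with ρ ∝ (1+αΔT), so R_B/R_A = (1 + 21.7/100) × (1 + 9.06/100)⁻² × (1 − 0.0048×119)
= 1.217 × 0.8407 × 0.4288 = 0.4387
R_B = 0.4387 × 237 = 104 Ω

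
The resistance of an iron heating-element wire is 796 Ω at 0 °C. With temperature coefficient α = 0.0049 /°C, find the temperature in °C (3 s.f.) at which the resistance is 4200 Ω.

R = R₀(1 + α(T − T₀)) ⇒ T = T₀ + (R/R₀ − 1)/α
T = 0 + (4200/796 − 1)/0.0049 = 0 + (4.276)/0.0049 = 873 °C

873 °C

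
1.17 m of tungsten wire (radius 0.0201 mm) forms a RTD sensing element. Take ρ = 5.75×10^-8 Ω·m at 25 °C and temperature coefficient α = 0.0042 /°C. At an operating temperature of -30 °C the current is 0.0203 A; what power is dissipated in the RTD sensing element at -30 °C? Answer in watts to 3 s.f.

0.0168 W

A = πr² = π(2.0100e-05 m)² = 1.269e-09 m²
R₍25₎ = ρL/A = (5.75×10^-8)(1.17)/(1.269e-09) = 53 Ω
R₍-30₎ = R₍25₎(1 + αΔT) = 53 × (1 + 0.0042×-55) = 40.76 Ω
P = I²R = (0.0203)² × 40.76 = 0.0168 W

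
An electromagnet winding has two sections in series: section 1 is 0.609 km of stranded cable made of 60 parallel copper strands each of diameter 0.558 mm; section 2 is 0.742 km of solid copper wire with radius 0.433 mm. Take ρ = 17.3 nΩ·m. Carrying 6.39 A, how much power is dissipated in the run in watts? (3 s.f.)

919 W

ρ = 17.3 nΩ·m = 1.73×10^-8 Ω·m
Section 1: A_strand = π(2.7900e-04)² = 2.445e-07 m²; R₁ = ρL/(N·A_s) = (1.73×10^-8)(609)/(60×2.445e-07) = 0.718 Ω
Section 2: A = πr² = π(4.3300e-04 m)² = 5.890e-07 m²
R₂ = (1.73×10^-8)(742)/(5.890e-07) = 21.79 Ω
R = R₁ + R₂ = 22.51 Ω
P = I²R = (6.39)² × 22.51 = 919 W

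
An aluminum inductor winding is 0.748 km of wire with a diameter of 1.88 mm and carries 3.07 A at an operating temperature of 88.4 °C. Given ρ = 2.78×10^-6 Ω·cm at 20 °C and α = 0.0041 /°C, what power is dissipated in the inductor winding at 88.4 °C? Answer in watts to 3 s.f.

ρ = 2.78×10^-6 Ω·cm = 2.78×10^-8 Ω·m
A = π(d/2)² = π(9.4000e-04 m)² = 2.776e-06 m²
R₍20₎ = ρL/A = (2.78×10^-8)(748)/(2.776e-06) = 7.491 Ω
R₍88.4₎ = R₍20₎(1 + αΔT) = 7.491 × (1 + 0.0041×68.4) = 9.592 Ω
P = I²R = (3.07)² × 9.592 = 90.4 W

90.4 W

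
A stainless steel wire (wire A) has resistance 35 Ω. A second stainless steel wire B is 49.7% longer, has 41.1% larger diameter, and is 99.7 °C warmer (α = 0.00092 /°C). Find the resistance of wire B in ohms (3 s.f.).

R ∝ ρL/d² with ρ ∝ (1+αΔT), so R_B/R_A = (1 + 49.7/100) × (1 + 41.1/100)⁻² × (1 + 0.00092×99.7)
= 1.497 × 0.5023 × 1.092 = 0.8209
R_B = 0.8209 × 35 = 28.7 Ω

28.7 Ω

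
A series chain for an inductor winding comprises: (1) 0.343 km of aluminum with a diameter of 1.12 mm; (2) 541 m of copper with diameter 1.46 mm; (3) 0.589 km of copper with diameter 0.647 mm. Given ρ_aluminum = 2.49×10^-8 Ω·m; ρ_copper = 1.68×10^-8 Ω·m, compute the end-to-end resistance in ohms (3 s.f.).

Seg 1: A = π(d/2)² = π(5.6000e-04 m)² = 9.852e-07 m²
R_1 = (2.49×10^-8)(343)/(9.852e-07) = 8.669 Ω
Seg 2: A = π(d/2)² = π(7.3000e-04 m)² = 1.674e-06 m²
R_2 = (1.68×10^-8)(541)/(1.674e-06) = 5.429 Ω
Seg 3: A = π(d/2)² = π(3.2350e-04 m)² = 3.288e-07 m²
R_3 = (1.68×10^-8)(589)/(3.288e-07) = 30.1 Ω
R_total = R_1 + R_2 + R_3 = 44.2 Ω

44.2 Ω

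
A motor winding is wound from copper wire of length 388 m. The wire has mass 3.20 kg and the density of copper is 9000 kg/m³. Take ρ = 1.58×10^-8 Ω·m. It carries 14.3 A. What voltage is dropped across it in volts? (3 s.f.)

A = m/(density·L) = 3.2/(9000×388) = 9.1638e-07 m²
R = ρL/A = (1.58×10^-8)(388)/(9.1638e-07) = 6.69 Ω
V = IR = 14.3 × 6.69 = 95.7 V

95.7 V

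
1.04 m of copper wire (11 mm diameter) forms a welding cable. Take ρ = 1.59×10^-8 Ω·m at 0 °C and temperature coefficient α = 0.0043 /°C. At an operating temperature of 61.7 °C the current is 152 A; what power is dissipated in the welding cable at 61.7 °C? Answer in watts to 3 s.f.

5.09 W

A = π(d/2)² = π(5.5000e-03 m)² = 9.503e-05 m²
R₍0₎ = ρL/A = (1.59×10^-8)(1.04)/(9.503e-05) = 1.740×10^-4 Ω
R₍61.7₎ = R₍0₎(1 + αΔT) = 1.740×10^-4 × (1 + 0.0043×61.7) = 2.202×10^-4 Ω
P = I²R = (152)² × 2.202×10^-4 = 5.09 W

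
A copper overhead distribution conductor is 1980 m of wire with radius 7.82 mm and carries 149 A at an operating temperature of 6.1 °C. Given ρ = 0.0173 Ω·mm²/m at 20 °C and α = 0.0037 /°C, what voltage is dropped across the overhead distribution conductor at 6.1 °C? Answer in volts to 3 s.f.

ρ = 0.0173 Ω·mm²/m = 1.73×10^-8 Ω·m
A = πr² = π(7.8200e-03 m)² = 1.921e-04 m²
R₍20₎ = ρL/A = (1.73×10^-8)(1980)/(1.921e-04) = 0.1783 Ω
R₍6.1₎ = R₍20₎(1 + αΔT) = 0.1783 × (1 + 0.0037×-13.9) = 0.1691 Ω
V = IR = 149 × 0.1691 = 25.2 V

25.2 V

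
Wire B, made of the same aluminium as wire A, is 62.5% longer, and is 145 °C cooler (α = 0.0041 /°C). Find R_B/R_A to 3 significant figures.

0.659

R ∝ ρL/d² with ρ ∝ (1+αΔT), so R_B/R_A = (1 + 62.5/100) × (1 − 0.0041×145)
= 1.625 × 0.4055 = 0.659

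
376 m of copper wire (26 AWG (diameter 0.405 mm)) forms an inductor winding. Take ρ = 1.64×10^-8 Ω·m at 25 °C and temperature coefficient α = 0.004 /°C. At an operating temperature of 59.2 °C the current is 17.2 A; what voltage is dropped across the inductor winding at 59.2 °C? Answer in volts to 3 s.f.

936 V

A = π(0.405/2 mm)² = π(2.0250e-04 m)² = 1.288e-07 m²
R₍25₎ = ρL/A = (1.64×10^-8)(376)/(1.288e-07) = 47.87 Ω
R₍59.2₎ = R₍25₎(1 + αΔT) = 47.87 × (1 + 0.004×34.2) = 54.41 Ω
V = IR = 17.2 × 54.41 = 936 V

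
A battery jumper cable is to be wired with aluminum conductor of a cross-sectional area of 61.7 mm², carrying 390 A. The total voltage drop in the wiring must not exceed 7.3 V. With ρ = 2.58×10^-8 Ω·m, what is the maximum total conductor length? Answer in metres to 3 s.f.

A = 61.7 mm² = 6.170e-05 m²
L_max = V_max·A/(1·ρI) = (7.3)(6.170e-05)/(2.58×10^-8×390) = 44.8 m

44.8 m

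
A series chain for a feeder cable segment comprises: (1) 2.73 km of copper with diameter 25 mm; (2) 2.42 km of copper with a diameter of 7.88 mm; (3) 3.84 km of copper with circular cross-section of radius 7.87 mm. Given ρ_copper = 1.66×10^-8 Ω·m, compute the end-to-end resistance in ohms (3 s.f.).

1.24 Ω

Seg 1: A = π(d/2)² = π(1.2500e-02 m)² = 4.909e-04 m²
R_1 = (1.66×10^-8)(2730)/(4.909e-04) = 0.09232 Ω
Seg 2: A = π(d/2)² = π(3.9400e-03 m)² = 4.877e-05 m²
R_2 = (1.66×10^-8)(2420)/(4.877e-05) = 0.8237 Ω
Seg 3: A = πr² = π(7.8700e-03 m)² = 1.946e-04 m²
R_3 = (1.66×10^-8)(3840)/(1.946e-04) = 0.3276 Ω
R_total = R_1 + R_2 + R_3 = 1.24 Ω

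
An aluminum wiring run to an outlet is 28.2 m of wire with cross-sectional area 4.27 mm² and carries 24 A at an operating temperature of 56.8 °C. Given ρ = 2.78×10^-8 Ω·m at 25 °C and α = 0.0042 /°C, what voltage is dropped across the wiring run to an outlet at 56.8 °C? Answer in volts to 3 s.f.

A = 4.27 mm² = 4.270e-06 m²
R₍25₎ = ρL/A = (2.78×10^-8)(28.2)/(4.270e-06) = 0.1836 Ω
R₍56.8₎ = R₍25₎(1 + αΔT) = 0.1836 × (1 + 0.0042×31.8) = 0.2081 Ω
V = IR = 24 × 0.2081 = 4.99 V

4.99 V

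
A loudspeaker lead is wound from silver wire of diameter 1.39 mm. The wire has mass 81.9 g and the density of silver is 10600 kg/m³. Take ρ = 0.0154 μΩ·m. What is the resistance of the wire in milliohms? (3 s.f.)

51.7 mΩ

ρ = 0.0154 μΩ·m = 1.54×10^-8 Ω·m
A = π(d/2)² = π(6.9500e-04 m)² = 1.5175e-06 m²
L = m/(density·A) = 0.0819/(10600×1.5175e-06) = 5.092 m
R = ρL/A = (1.54×10^-8)(5.092)/(1.5175e-06) = 51.7 mΩ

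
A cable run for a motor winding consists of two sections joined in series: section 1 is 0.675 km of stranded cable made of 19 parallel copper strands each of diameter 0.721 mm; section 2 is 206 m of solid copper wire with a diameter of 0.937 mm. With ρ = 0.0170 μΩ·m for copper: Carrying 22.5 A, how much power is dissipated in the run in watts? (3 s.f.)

ρ = 0.0170 μΩ·m = 1.70×10^-8 Ω·m
Section 1: A_strand = π(3.6050e-04)² = 4.083e-07 m²; R₁ = ρL/(N·A_s) = (1.70×10^-8)(675)/(19×4.083e-07) = 1.479 Ω
Section 2: A = π(d/2)² = π(4.6850e-04 m)² = 6.896e-07 m²
R₂ = (1.70×10^-8)(206)/(6.896e-07) = 5.079 Ω
R = R₁ + R₂ = 6.558 Ω
P = I²R = (22.5)² × 6.558 = 3320 W

3320 W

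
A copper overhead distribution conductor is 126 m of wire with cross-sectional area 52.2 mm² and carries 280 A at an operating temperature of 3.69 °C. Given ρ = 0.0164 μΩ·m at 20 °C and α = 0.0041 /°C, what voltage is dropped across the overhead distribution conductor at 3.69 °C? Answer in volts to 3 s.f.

10.3 V

ρ = 0.0164 μΩ·m = 1.64×10^-8 Ω·m
A = 52.2 mm² = 5.220e-05 m²
R₍20₎ = ρL/A = (1.64×10^-8)(126)/(5.220e-05) = 0.03959 Ω
R₍3.69₎ = R₍20₎(1 + αΔT) = 0.03959 × (1 + 0.0041×-16.3) = 0.03694 Ω
V = IR = 280 × 0.03694 = 10.3 V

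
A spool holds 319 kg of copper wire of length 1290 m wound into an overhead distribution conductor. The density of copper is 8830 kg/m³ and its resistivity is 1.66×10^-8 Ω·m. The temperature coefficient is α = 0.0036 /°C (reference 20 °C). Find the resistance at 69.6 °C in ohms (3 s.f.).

0.901 Ω

A = m/(density·L) = 319/(8830×1290) = 2.8005e-05 m²
R = ρL/A = (1.66×10^-8)(1290)/(2.8005e-05) = 0.7646 Ω
R(69.6 °C) = 0.7646 × (1 + 0.0036×49.6) = 0.901 Ω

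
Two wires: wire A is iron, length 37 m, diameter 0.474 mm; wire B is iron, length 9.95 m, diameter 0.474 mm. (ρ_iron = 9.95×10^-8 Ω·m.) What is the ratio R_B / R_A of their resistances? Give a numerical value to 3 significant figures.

R ∝ ρL/d², so R_B/R_A = (L_B/L_A)
= (9.95/37) = 0.269

0.269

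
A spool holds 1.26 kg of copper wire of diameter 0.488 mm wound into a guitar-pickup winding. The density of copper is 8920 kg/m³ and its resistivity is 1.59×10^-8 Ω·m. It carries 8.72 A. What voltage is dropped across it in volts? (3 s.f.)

A = π(d/2)² = π(2.4400e-04 m)² = 1.8704e-07 m²
L = m/(density·A) = 1.26/(8920×1.8704e-07) = 755.2 m
R = ρL/A = (1.59×10^-8)(755.2)/(1.8704e-07) = 64.2 Ω
V = IR = 8.72 × 64.2 = 560 V

560 V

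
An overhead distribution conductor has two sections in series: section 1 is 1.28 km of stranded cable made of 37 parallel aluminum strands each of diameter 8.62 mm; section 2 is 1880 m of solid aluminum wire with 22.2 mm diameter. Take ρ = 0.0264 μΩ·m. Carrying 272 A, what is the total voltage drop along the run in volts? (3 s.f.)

39.1 V

ρ = 0.0264 μΩ·m = 2.64×10^-8 Ω·m
Section 1: A_strand = π(4.3100e-03)² = 5.836e-05 m²; R₁ = ρL/(N·A_s) = (2.64×10^-8)(1280)/(37×5.836e-05) = 0.01565 Ω
Section 2: A = π(d/2)² = π(1.1100e-02 m)² = 3.871e-04 m²
R₂ = (2.64×10^-8)(1880)/(3.871e-04) = 0.1282 Ω
R = R₁ + R₂ = 0.1439 Ω
V = IR = 272 × 0.1439 = 39.1 V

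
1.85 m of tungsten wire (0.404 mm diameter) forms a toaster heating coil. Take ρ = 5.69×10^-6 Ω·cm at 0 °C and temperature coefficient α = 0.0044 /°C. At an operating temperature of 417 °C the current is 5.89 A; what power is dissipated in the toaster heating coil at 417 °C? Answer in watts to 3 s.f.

ρ = 5.69×10^-6 Ω·cm = 5.69×10^-8 Ω·m
A = π(d/2)² = π(2.0200e-04 m)² = 1.282e-07 m²
R₍0₎ = ρL/A = (5.69×10^-8)(1.85)/(1.282e-07) = 0.8212 Ω
R₍417₎ = R₍0₎(1 + αΔT) = 0.8212 × (1 + 0.0044×417) = 2.328 Ω
P = I²R = (5.89)² × 2.328 = 80.8 W

80.8 W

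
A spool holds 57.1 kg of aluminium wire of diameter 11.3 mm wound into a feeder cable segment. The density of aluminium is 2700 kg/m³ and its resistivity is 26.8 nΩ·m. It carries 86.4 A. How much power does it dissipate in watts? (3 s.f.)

421 W

ρ = 26.8 nΩ·m = 2.68×10^-8 Ω·m
A = π(d/2)² = π(5.6500e-03 m)² = 1.0029e-04 m²
L = m/(density·A) = 57.1/(2700×1.0029e-04) = 210.9 m
R = ρL/A = (2.68×10^-8)(210.9)/(1.0029e-04) = 0.05635 Ω
P = I²R = (86.4)² × 0.05635 = 421 W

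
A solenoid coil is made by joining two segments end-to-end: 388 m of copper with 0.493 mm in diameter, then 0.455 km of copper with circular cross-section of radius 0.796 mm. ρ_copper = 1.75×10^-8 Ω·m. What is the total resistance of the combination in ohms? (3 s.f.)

Segment 1: A = π(d/2)² = π(2.4650e-04 m)² = 1.909e-07 m²
R₁ = ρL/A = (1.75×10^-8)(388)/(1.909e-07) = 35.57 Ω
Segment 2: A = πr² = π(7.9600e-04 m)² = 1.991e-06 m²
R₂ = (1.75×10^-8)(455)/(1.991e-06) = 4 Ω
R = R₁ + R₂ = 39.6 Ω

39.6 Ω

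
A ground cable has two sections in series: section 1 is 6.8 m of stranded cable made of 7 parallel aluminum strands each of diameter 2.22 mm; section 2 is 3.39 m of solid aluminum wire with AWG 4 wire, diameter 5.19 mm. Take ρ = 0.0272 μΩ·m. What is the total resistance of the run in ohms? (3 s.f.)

ρ = 0.0272 μΩ·m = 2.72×10^-8 Ω·m
Section 1: A_strand = π(1.1100e-03)² = 3.871e-06 m²; R₁ = ρL/(N·A_s) = (2.72×10^-8)(6.8)/(7×3.871e-06) = 0.006826 Ω
Section 2: A = π(5.19/2 mm)² = π(2.5950e-03 m)² = 2.116e-05 m²
R₂ = (2.72×10^-8)(3.39)/(2.116e-05) = 0.004359 Ω
R = R₁ + R₂ = 0.0112 Ω

0.0112 Ω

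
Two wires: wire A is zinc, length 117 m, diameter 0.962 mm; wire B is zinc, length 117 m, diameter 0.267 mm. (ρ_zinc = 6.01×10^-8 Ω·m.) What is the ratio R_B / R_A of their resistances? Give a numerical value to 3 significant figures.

R ∝ ρL/d², so R_B/R_A = (d_A/d_B)²
= (0.962/0.267)² = 13.0

13.0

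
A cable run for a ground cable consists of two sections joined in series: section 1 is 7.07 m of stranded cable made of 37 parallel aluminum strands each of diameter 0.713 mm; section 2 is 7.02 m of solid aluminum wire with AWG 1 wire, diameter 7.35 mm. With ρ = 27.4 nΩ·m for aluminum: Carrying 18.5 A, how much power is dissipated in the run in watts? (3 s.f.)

6.04 W

ρ = 27.4 nΩ·m = 2.74×10^-8 Ω·m
Section 1: A_strand = π(3.5650e-04)² = 3.993e-07 m²; R₁ = ρL/(N·A_s) = (2.74×10^-8)(7.07)/(37×3.993e-07) = 0.01311 Ω
Section 2: A = π(7.35/2 mm)² = π(3.6750e-03 m)² = 4.243e-05 m²
R₂ = (2.74×10^-8)(7.02)/(4.243e-05) = 0.004533 Ω
R = R₁ + R₂ = 0.01765 Ω
P = I²R = (18.5)² × 0.01765 = 6.04 W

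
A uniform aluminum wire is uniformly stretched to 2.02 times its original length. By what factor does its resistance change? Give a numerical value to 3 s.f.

Volume constant ⇒ A' = A/k with k = 2.02. R' = ρ(kL)/(A/k) = k²R.
Factor = 4.08

4.08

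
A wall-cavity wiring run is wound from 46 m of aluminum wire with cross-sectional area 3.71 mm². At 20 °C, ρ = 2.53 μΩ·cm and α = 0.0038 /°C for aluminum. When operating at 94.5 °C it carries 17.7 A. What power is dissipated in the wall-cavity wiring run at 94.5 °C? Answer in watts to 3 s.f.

ρ = 2.53 μΩ·cm = 2.53×10^-8 Ω·m
A = 3.71 mm² = 3.710e-06 m²
R₍20₎ = ρL/A = (2.53×10^-8)(46)/(3.710e-06) = 0.3137 Ω
R₍94.5₎ = R₍20₎(1 + αΔT) = 0.3137 × (1 + 0.0038×74.5) = 0.4025 Ω
P = I²R = (17.7)² × 0.4025 = 126 W

126 W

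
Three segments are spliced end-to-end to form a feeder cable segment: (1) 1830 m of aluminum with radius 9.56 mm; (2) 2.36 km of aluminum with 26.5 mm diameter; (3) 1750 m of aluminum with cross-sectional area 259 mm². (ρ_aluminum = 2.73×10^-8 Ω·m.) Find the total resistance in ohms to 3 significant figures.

Seg 1: A = πr² = π(9.5600e-03 m)² = 2.871e-04 m²
R_1 = (2.73×10^-8)(1830)/(2.871e-04) = 0.174 Ω
Seg 2: A = π(d/2)² = π(1.3250e-02 m)² = 5.515e-04 m²
R_2 = (2.73×10^-8)(2360)/(5.515e-04) = 0.1168 Ω
Seg 3: A = 259 mm² = 2.590e-04 m²
R_3 = (2.73×10^-8)(1750)/(2.590e-04) = 0.1845 Ω
R_total = R_1 + R_2 + R_3 = 0.475 Ω

0.475 Ω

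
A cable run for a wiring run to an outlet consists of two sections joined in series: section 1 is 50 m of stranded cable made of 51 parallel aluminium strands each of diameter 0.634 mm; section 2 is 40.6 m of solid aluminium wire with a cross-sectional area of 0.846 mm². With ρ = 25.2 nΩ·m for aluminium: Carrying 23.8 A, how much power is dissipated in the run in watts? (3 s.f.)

ρ = 25.2 nΩ·m = 2.52×10^-8 Ω·m
Section 1: A_strand = π(3.1700e-04)² = 3.157e-07 m²; R₁ = ρL/(N·A_s) = (2.52×10^-8)(50)/(51×3.157e-07) = 0.07826 Ω
Section 2: A = 0.846 mm² = 8.460e-07 m²
R₂ = (2.52×10^-8)(40.6)/(8.460e-07) = 1.209 Ω
R = R₁ + R₂ = 1.288 Ω
P = I²R = (23.8)² × 1.288 = 729 W

729 W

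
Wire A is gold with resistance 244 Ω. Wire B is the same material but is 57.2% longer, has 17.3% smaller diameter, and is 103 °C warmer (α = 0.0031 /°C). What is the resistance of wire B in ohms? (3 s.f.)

R ∝ ρL/d² with ρ ∝ (1+αΔT), so R_B/R_A = (1 + 57.2/100) × (1 − 17.3/100)⁻² × (1 + 0.0031×103)
= 1.572 × 1.462 × 1.319 = 3.032
R_B = 3.032 × 244 = 740 Ω

740 Ω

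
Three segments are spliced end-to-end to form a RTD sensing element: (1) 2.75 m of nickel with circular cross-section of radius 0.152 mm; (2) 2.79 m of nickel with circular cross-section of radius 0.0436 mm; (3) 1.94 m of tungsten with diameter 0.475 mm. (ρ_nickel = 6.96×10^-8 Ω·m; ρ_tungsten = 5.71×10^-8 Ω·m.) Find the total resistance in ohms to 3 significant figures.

Seg 1: A = πr² = π(1.5200e-04 m)² = 7.258e-08 m²
R_1 = (6.96×10^-8)(2.75)/(7.258e-08) = 2.637 Ω
Seg 2: A = πr² = π(4.3600e-05 m)² = 5.972e-09 m²
R_2 = (6.96×10^-8)(2.79)/(5.972e-09) = 32.52 Ω
Seg 3: A = π(d/2)² = π(2.3750e-04 m)² = 1.772e-07 m²
R_3 = (5.71×10^-8)(1.94)/(1.772e-07) = 0.6251 Ω
R_total = R_1 + R_2 + R_3 = 35.8 Ω

35.8 Ω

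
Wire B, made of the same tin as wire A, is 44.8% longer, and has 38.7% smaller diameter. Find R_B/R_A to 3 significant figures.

R ∝ L/d², so R_B/R_A = (1 + 44.8/100) × (1 − 38.7/100)⁻²
= 1.448 × 2.661 = 3.85

3.85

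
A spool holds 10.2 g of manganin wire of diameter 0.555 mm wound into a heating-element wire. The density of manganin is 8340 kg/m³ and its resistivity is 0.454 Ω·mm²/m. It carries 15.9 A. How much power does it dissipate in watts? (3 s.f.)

ρ = 0.454 Ω·mm²/m = 4.54×10^-7 Ω·m
A = π(d/2)² = π(2.7750e-04 m)² = 2.4192e-07 m²
L = m/(density·A) = 0.0102/(8340×2.4192e-07) = 5.055 m
R = ρL/A = (4.54×10^-7)(5.055)/(2.4192e-07) = 9.487 Ω
P = I²R = (15.9)² × 9.487 = 2400 W

2400 W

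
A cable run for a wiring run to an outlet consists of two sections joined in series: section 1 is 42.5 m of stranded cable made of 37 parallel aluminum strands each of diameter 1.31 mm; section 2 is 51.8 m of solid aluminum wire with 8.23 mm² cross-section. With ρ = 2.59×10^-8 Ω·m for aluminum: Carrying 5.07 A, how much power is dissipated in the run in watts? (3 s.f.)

Section 1: A_strand = π(6.5500e-04)² = 1.348e-06 m²; R₁ = ρL/(N·A_s) = (2.59×10^-8)(42.5)/(37×1.348e-06) = 0.02207 Ω
Section 2: A = 8.23 mm² = 8.230e-06 m²
R₂ = (2.59×10^-8)(51.8)/(8.230e-06) = 0.163 Ω
R = R₁ + R₂ = 0.1851 Ω
P = I²R = (5.07)² × 0.1851 = 4.76 W

4.76 W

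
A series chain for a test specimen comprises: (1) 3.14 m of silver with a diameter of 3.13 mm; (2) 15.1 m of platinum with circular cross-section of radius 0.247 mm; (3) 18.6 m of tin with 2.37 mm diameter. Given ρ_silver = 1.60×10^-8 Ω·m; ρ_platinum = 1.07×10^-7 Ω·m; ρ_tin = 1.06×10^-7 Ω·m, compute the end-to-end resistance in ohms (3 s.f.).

Seg 1: A = π(d/2)² = π(1.5650e-03 m)² = 7.694e-06 m²
R_1 = (1.60×10^-8)(3.14)/(7.694e-06) = 0.006529 Ω
Seg 2: A = πr² = π(2.4700e-04 m)² = 1.917e-07 m²
R_2 = (1.07×10^-7)(15.1)/(1.917e-07) = 8.43 Ω
Seg 3: A = π(d/2)² = π(1.1850e-03 m)² = 4.412e-06 m²
R_3 = (1.06×10^-7)(18.6)/(4.412e-06) = 0.4469 Ω
R_total = R_1 + R_2 + R_3 = 8.88 Ω

8.88 Ω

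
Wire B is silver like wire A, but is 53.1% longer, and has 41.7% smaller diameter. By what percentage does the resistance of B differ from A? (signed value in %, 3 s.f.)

R ∝ L/d², so R_B/R_A = (1 + 53.1/100) × (1 − 41.7/100)⁻²
= 1.531 × 2.942 = 4.504
(R_B − R_A)/R_A = 4.504 − 1 = 350%

350%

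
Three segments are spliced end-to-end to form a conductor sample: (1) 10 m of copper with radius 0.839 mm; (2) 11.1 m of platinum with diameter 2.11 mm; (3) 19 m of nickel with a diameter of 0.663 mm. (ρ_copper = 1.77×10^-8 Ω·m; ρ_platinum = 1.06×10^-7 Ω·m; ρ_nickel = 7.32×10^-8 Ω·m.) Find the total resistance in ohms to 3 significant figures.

4.45 Ω

Seg 1: A = πr² = π(8.3900e-04 m)² = 2.211e-06 m²
R_1 = (1.77×10^-8)(10)/(2.211e-06) = 0.08004 Ω
Seg 2: A = π(d/2)² = π(1.0550e-03 m)² = 3.497e-06 m²
R_2 = (1.06×10^-7)(11.1)/(3.497e-06) = 0.3365 Ω
Seg 3: A = π(d/2)² = π(3.3150e-04 m)² = 3.452e-07 m²
R_3 = (7.32×10^-8)(19)/(3.452e-07) = 4.029 Ω
R_total = R_1 + R_2 + R_3 = 4.45 Ω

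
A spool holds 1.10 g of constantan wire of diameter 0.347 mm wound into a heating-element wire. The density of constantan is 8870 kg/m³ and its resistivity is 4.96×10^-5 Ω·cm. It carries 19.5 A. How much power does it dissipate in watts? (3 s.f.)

ρ = 4.96×10^-5 Ω·cm = 4.96×10^-7 Ω·m
A = π(d/2)² = π(1.7350e-04 m)² = 9.4569e-08 m²
L = m/(density·A) = 0.0011/(8870×9.4569e-08) = 1.311 m
R = ρL/A = (4.96×10^-7)(1.311)/(9.4569e-08) = 6.878 Ω
P = I²R = (19.5)² × 6.878 = 2620 W

2620 W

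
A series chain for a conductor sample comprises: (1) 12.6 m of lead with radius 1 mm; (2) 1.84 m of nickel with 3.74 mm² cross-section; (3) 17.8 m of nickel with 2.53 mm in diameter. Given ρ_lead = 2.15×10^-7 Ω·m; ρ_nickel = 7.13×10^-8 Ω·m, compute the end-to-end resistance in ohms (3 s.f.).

Seg 1: A = πr² = π(1.0000e-03 m)² = 3.142e-06 m²
R_1 = (2.15×10^-7)(12.6)/(3.142e-06) = 0.8623 Ω
Seg 2: A = 3.74 mm² = 3.740e-06 m²
R_2 = (7.13×10^-8)(1.84)/(3.740e-06) = 0.03508 Ω
Seg 3: A = π(d/2)² = π(1.2650e-03 m)² = 5.027e-06 m²
R_3 = (7.13×10^-8)(17.8)/(5.027e-06) = 0.2525 Ω
R_total = R_1 + R_2 + R_3 = 1.15 Ω

1.15 Ω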